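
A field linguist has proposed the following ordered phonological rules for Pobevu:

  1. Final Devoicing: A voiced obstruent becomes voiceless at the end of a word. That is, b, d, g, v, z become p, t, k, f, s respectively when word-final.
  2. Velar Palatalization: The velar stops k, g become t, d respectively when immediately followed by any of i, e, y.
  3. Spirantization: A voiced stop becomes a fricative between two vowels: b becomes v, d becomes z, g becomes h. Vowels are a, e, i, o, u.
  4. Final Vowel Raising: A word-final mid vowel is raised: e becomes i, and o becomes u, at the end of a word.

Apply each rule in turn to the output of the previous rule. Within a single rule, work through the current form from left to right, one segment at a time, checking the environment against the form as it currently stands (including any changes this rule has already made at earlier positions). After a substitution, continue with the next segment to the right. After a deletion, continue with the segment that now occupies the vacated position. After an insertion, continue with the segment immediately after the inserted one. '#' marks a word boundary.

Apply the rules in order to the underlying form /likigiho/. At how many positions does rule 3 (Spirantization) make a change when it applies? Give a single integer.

1

1 Final Devoicing: no change — [likigiho]
2 Velar Palatalization: [likigiho] → [litidiho]
3 Spirantization: [litidiho] → [litiziho]
4 Final Vowel Raising: [litiziho] → [litizihu]
Rule 3 changed 1 position(s).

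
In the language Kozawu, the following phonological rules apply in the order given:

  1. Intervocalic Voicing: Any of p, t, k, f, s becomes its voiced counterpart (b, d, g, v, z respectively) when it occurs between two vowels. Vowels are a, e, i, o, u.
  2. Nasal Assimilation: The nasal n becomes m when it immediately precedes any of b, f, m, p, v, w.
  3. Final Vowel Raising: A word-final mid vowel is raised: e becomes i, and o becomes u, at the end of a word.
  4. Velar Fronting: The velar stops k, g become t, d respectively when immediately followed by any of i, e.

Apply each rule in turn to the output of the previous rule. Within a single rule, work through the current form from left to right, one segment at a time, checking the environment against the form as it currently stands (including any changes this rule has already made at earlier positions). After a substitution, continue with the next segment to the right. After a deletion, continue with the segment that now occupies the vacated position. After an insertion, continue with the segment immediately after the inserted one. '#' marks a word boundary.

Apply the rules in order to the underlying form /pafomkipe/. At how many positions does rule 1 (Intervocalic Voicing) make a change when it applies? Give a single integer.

2

1 Intervocalic Voicing: [pafomkipe] → [pavomkibe]
2 Nasal Assimilation: no change — [pavomkibe]
3 Final Vowel Raising: [pavomkibe] → [pavomkibi]
4 Velar Fronting: [pavomkibi] → [pavomtibi]
Rule 1 changed 2 position(s).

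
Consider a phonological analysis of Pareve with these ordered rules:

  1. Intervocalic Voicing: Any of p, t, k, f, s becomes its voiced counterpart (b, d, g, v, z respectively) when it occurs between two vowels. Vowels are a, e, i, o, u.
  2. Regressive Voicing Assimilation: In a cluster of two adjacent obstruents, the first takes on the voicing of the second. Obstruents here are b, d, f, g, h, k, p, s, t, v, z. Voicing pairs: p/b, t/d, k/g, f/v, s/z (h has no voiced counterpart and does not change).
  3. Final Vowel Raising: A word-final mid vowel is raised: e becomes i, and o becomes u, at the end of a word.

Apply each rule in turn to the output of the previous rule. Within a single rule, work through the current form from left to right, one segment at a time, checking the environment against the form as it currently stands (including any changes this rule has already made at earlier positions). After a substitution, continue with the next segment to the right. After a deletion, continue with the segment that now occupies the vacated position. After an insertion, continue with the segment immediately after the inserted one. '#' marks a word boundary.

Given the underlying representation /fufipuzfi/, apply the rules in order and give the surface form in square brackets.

[fuvibusfi]

1 Intervocalic Voicing: [fufipuzfi] → [fuvibuzfi]
2 Regressive Voicing Assimilation: [fuvibuzfi] → [fuvibusfi]
3 Final Vowel Raising: no change — [fuvibusfi]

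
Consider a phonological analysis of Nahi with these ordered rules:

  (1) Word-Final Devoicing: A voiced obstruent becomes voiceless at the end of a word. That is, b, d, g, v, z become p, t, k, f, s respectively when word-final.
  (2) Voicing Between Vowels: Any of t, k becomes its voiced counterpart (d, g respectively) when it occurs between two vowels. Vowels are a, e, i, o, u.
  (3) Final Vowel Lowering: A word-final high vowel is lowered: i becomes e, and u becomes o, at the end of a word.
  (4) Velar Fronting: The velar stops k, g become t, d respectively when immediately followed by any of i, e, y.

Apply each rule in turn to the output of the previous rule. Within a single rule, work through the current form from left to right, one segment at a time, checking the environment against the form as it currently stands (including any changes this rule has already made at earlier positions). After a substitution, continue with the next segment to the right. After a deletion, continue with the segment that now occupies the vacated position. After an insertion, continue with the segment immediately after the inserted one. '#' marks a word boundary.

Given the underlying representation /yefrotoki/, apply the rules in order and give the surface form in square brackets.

(1) Word-Final Devoicing: no change — [yefrotoki]
(2) Voicing Between Vowels: [yefrotoki] → [yefrodogi]
(3) Final Vowel Lowering: [yefrodogi] → [yefrodoge]
(4) Velar Fronting: [yefrodoge] → [yefrodode]

[yefrodode]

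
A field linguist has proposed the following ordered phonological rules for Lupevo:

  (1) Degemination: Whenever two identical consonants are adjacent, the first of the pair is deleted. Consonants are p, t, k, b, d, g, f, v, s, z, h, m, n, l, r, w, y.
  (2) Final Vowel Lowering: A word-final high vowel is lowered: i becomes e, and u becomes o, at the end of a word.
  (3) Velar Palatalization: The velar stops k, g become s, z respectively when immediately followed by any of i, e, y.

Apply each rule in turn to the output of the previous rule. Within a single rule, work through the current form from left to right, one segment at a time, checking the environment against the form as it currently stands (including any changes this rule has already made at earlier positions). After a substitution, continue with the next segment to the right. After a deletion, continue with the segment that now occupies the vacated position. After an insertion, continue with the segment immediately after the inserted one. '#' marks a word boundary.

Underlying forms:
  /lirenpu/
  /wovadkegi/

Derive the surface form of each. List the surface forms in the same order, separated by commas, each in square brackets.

/lirenpu/:
  (1) Degemination: no change — [lirenpu]
  (2) Final Vowel Lowering: [lirenpu] → [lirenpo]
  (3) Velar Palatalization: no change — [lirenpo]
/wovadkegi/:
  (1) Degemination: no change — [wovadkegi]
  (2) Final Vowel Lowering: [wovadkegi] → [wovadkege]
  (3) Velar Palatalization: [wovadkege] → [wovadseze]

[lirenpo], [wovadseze]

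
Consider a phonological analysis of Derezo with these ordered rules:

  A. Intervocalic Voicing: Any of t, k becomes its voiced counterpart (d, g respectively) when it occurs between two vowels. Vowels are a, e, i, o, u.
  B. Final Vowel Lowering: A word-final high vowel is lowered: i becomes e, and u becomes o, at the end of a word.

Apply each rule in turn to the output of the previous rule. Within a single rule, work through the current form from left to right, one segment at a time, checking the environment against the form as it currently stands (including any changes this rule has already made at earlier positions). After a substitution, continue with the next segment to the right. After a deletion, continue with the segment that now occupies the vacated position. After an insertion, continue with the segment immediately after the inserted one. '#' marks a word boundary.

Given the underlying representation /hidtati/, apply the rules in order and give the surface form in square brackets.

A Intervocalic Voicing: [hidtati] → [hidtadi]
B Final Vowel Lowering: [hidtadi] → [hidtade]

[hidtade]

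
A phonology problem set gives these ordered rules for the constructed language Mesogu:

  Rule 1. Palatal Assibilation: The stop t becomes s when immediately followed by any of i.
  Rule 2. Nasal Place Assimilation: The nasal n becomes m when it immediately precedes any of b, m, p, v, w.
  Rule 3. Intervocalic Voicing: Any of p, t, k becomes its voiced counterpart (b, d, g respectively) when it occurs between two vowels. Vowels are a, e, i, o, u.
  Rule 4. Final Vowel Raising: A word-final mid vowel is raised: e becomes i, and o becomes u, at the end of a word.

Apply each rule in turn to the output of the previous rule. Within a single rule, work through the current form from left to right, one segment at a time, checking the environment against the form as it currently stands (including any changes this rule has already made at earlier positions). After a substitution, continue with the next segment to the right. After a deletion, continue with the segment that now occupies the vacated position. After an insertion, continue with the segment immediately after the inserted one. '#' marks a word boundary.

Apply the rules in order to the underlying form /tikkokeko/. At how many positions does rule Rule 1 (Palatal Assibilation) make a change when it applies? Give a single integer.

Rule 1 Palatal Assibilation: [tikkokeko] → [sikkokeko]
Rule 2 Nasal Place Assimilation: no change — [sikkokeko]
Rule 3 Intervocalic Voicing: [sikkokeko] → [sikkogego]
Rule 4 Final Vowel Raising: [sikkogego] → [sikkogegu]
Rule Rule 1 changed 1 position(s).

1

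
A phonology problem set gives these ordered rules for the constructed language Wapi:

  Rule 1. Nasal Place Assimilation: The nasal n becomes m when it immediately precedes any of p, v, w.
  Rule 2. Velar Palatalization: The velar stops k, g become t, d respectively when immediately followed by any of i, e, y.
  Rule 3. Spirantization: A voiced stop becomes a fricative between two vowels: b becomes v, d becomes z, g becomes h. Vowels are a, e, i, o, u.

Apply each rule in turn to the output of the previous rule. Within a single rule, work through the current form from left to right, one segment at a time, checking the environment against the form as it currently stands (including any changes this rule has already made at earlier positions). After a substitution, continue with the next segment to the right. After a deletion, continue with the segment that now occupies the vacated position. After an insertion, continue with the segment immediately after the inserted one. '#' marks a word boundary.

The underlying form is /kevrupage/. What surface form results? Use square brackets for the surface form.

Rule 1 Nasal Place Assimilation: no change — [kevrupage]
Rule 2 Velar Palatalization: [kevrupage] → [tevrupade]
Rule 3 Spirantization: [tevrupade] → [tevrupaze]

[tevrupaze]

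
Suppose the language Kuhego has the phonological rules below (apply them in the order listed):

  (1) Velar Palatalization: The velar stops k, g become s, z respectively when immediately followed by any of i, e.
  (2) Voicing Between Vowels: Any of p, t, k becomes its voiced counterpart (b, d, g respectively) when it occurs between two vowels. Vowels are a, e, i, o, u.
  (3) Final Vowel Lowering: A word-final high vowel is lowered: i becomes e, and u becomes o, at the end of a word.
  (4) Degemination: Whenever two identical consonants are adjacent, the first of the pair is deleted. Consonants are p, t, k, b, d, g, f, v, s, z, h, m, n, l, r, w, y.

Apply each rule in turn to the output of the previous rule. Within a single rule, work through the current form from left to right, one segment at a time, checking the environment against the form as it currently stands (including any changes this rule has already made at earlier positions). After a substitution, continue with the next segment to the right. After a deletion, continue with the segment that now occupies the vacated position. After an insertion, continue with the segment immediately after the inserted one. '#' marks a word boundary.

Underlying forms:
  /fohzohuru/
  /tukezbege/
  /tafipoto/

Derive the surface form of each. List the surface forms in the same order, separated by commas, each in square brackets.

/fohzohuru/:
  (1) Velar Palatalization: no change — [fohzohuru]
  (2) Voicing Between Vowels: no change — [fohzohuru]
  (3) Final Vowel Lowering: [fohzohuru] → [fohzohuro]
  (4) Degemination: no change — [fohzohuro]
/tukezbege/:
  (1) Velar Palatalization: [tukezbege] → [tusezbeze]
  (2) Voicing Between Vowels: no change — [tusezbeze]
  (3) Final Vowel Lowering: no change — [tusezbeze]
  (4) Degemination: no change — [tusezbeze]
/tafipoto/:
  (1) Velar Palatalization: no change — [tafipoto]
  (2) Voicing Between Vowels: [tafipoto] → [tafibodo]
  (3) Final Vowel Lowering: no change — [tafibodo]
  (4) Degemination: no change — [tafibodo]

[fohzohuro], [tusezbeze], [tafibodo]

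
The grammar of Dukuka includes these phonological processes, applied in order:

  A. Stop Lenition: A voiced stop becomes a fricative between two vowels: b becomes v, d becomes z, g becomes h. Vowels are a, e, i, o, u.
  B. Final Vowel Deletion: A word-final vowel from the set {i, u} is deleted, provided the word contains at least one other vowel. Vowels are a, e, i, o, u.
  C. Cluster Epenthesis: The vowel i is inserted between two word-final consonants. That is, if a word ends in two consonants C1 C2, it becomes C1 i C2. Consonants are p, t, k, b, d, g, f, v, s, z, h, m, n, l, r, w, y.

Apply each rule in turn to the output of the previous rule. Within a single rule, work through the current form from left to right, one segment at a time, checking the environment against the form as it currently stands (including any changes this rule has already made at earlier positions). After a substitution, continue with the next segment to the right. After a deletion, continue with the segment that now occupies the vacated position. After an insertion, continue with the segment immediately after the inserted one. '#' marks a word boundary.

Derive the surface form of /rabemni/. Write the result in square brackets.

A Stop Lenition: [rabemni] → [ravemni]
B Final Vowel Deletion: [ravemni] → [ravemn]
C Cluster Epenthesis: [ravemn] → [ravemin]

[ravemin]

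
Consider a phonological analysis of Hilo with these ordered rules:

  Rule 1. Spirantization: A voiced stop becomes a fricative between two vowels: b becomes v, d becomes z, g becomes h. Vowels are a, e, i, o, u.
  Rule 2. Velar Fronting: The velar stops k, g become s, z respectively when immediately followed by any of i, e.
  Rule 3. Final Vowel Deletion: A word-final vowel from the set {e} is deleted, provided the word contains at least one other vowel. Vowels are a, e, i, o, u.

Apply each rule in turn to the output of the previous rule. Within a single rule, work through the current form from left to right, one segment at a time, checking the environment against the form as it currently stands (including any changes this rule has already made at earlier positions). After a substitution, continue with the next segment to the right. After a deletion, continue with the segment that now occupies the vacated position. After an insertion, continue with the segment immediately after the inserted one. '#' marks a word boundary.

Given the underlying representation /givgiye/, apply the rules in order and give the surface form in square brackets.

[zivziy]

Rule 1 Spirantization: no change — [givgiye]
Rule 2 Velar Fronting: [givgiye] → [zivziye]
Rule 3 Final Vowel Deletion: [zivziye] → [zivziy]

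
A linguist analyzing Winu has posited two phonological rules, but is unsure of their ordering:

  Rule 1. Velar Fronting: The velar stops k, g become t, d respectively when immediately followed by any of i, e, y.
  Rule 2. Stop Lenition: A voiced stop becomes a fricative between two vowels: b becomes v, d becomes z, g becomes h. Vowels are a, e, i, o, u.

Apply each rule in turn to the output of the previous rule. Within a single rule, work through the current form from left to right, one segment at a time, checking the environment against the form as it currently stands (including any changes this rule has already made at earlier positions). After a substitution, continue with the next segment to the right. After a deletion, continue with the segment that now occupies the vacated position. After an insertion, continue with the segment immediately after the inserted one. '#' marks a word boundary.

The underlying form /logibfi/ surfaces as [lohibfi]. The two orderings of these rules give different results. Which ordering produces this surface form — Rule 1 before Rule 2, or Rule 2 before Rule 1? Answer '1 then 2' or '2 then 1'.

2 then 1

Order 1 then 2:
  1 Velar Fronting: [logibfi] → [lodibfi]
  2 Stop Lenition: [lodibfi] → [lozibfi]
  result: [lozibfi]
Order 2 then 1:
  2 Stop Lenition: [logibfi] → [lohibfi]
  1 Velar Fronting: no change — [lohibfi]
  result: [lohibfi]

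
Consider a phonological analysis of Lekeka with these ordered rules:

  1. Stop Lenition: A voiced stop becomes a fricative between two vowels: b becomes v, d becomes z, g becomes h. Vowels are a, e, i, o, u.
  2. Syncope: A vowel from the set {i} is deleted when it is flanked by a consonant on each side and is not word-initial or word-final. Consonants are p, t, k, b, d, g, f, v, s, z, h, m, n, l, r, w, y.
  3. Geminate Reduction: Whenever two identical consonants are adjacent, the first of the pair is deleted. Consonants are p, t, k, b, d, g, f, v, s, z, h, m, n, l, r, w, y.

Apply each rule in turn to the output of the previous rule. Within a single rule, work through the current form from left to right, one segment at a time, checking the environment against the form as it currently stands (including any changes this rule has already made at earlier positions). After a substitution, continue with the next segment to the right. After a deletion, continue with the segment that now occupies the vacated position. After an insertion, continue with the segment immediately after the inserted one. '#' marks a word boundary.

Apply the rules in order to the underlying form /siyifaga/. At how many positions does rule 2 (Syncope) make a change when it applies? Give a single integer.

2

1 Stop Lenition: [siyifaga] → [siyifaha]
2 Syncope: [siyifaha] → [syfaha]
3 Geminate Reduction: no change — [syfaha]
Rule 2 changed 2 position(s).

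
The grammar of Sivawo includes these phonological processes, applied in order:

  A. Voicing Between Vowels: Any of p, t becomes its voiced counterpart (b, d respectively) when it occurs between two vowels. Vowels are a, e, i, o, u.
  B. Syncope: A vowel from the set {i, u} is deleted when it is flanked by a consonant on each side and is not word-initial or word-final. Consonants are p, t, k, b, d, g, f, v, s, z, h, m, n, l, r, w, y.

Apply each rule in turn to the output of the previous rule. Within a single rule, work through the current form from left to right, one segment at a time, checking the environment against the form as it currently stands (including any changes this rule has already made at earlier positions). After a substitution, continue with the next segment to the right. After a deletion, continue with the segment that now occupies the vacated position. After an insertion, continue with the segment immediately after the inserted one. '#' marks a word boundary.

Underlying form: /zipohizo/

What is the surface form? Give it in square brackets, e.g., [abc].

A Voicing Between Vowels: [zipohizo] → [zibohizo]
B Syncope: [zibohizo] → [zbohzo]

[zbohzo]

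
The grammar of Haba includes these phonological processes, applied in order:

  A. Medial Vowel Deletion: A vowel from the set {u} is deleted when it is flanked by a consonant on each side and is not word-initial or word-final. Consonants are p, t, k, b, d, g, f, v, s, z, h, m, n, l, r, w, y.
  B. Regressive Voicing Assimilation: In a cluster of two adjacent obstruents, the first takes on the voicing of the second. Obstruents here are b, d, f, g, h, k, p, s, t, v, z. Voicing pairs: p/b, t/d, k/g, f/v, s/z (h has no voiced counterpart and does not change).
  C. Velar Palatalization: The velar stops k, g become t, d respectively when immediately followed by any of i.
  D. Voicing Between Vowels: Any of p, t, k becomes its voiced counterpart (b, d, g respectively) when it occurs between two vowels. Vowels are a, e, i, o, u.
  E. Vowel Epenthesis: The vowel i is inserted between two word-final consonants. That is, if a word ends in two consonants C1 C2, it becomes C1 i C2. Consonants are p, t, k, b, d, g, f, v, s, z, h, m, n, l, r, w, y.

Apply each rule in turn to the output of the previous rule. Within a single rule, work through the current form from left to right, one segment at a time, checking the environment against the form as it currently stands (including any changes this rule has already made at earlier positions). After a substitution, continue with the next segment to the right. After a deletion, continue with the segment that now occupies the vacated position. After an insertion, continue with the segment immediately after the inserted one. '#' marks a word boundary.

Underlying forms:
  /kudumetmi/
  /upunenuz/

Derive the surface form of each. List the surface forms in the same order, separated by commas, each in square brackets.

[gdmetmi], [upneniz]

/kudumetmi/:
  A Medial Vowel Deletion: [kudumetmi] → [kdmetmi]
  B Regressive Voicing Assimilation: [kdmetmi] → [gdmetmi]
  C Velar Palatalization: no change — [gdmetmi]
  D Voicing Between Vowels: no change — [gdmetmi]
  E Vowel Epenthesis: no change — [gdmetmi]
/upunenuz/:
  A Medial Vowel Deletion: [upunenuz] → [upnenz]
  B Regressive Voicing Assimilation: no change — [upnenz]
  C Velar Palatalization: no change — [upnenz]
  D Voicing Between Vowels: no change — [upnenz]
  E Vowel Epenthesis: [upnenz] → [upneniz]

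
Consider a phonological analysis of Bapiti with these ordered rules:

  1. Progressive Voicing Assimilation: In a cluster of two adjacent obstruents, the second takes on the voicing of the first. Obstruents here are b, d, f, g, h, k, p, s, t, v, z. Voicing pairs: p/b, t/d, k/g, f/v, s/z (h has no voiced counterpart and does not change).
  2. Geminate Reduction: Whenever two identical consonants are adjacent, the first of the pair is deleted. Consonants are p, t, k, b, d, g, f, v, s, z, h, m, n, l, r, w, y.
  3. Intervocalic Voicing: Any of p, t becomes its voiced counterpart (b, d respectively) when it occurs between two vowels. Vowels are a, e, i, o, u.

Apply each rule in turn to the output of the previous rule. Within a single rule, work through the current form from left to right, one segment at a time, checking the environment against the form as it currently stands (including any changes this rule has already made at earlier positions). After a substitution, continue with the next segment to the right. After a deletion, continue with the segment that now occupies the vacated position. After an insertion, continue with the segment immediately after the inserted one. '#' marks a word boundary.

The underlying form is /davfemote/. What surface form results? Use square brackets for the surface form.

1 Progressive Voicing Assimilation: [davfemote] → [davvemote]
2 Geminate Reduction: [davvemote] → [davemote]
3 Intervocalic Voicing: [davemote] → [davemode]

[davemode]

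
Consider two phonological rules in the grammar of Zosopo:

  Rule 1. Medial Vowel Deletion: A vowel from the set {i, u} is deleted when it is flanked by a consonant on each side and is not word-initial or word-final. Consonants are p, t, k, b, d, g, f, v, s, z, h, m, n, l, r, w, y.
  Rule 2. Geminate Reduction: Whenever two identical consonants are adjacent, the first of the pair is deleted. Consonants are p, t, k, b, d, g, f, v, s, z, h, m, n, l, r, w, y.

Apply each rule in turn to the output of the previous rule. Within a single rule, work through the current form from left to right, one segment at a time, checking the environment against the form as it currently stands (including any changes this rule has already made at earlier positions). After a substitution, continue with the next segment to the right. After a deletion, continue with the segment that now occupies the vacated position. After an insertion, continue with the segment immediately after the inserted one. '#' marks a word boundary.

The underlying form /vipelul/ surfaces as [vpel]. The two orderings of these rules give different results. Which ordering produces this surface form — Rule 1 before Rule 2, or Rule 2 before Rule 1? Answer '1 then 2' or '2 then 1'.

Order 1 then 2:
  1 Medial Vowel Deletion: [vipelul] → [vpell]
  2 Geminate Reduction: [vpell] → [vpel]
  result: [vpel]
Order 2 then 1:
  2 Geminate Reduction: no change — [vipelul]
  1 Medial Vowel Deletion: [vipelul] → [vpell]
  result: [vpell]

1 then 2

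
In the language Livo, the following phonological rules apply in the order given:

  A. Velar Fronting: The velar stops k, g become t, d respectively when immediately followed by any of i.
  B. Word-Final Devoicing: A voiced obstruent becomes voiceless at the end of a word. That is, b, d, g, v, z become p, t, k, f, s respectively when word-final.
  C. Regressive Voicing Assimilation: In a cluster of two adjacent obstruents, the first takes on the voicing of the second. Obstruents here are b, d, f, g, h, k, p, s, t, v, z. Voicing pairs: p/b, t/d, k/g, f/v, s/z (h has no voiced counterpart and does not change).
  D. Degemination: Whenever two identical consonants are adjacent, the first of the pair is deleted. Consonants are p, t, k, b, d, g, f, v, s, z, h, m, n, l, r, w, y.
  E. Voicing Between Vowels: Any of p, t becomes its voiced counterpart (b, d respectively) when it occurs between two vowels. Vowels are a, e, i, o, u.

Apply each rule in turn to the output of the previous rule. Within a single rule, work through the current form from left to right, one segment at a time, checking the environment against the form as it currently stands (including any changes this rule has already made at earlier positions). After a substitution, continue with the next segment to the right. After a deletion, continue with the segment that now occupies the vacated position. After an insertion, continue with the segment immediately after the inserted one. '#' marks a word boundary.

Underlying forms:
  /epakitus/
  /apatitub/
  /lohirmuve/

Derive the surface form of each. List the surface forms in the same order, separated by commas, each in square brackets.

/epakitus/:
  A Velar Fronting: [epakitus] → [epatitus]
  B Word-Final Devoicing: no change — [epatitus]
  C Regressive Voicing Assimilation: no change — [epatitus]
  D Degemination: no change — [epatitus]
  E Voicing Between Vowels: [epatitus] → [ebadidus]
/apatitub/:
  A Velar Fronting: no change — [apatitub]
  B Word-Final Devoicing: [apatitub] → [apatitup]
  C Regressive Voicing Assimilation: no change — [apatitup]
  D Degemination: no change — [apatitup]
  E Voicing Between Vowels: [apatitup] → [abadidup]
/lohirmuve/:
  A Velar Fronting: no change — [lohirmuve]
  B Word-Final Devoicing: no change — [lohirmuve]
  C Regressive Voicing Assimilation: no change — [lohirmuve]
  D Degemination: no change — [lohirmuve]
  E Voicing Between Vowels: no change — [lohirmuve]

[ebadidus], [abadidup], [lohirmuve]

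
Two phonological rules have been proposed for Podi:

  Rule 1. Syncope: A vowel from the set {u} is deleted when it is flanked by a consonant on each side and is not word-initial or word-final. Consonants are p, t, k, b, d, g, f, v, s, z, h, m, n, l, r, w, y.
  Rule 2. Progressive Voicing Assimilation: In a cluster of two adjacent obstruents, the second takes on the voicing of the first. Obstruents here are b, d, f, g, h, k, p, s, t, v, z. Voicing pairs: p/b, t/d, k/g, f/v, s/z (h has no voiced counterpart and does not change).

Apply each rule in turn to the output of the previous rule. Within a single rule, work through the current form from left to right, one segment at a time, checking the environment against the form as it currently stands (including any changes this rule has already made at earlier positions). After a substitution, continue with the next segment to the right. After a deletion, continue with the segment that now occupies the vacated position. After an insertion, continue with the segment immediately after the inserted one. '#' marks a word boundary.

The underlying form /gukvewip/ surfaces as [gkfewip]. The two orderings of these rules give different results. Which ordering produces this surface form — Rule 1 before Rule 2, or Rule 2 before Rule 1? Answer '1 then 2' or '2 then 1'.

Order 1 then 2:
  1 Syncope: [gukvewip] → [gkvewip]
  2 Progressive Voicing Assimilation: [gkvewip] → [ggvewip]
  result: [ggvewip]
Order 2 then 1:
  2 Progressive Voicing Assimilation: [gukvewip] → [gukfewip]
  1 Syncope: [gukfewip] → [gkfewip]
  result: [gkfewip]

2 then 1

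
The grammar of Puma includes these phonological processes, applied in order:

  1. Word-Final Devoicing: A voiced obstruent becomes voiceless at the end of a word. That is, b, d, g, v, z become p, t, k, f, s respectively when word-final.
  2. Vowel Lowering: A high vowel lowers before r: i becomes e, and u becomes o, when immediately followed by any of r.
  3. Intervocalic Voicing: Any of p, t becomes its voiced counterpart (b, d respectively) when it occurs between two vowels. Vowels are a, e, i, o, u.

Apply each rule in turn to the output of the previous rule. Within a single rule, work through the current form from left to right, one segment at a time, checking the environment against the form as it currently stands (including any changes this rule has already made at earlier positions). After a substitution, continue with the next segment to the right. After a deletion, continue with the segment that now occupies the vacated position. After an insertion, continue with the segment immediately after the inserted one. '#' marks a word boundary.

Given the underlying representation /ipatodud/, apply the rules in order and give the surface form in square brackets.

1 Word-Final Devoicing: [ipatodud] → [ipatodut]
2 Vowel Lowering: no change — [ipatodut]
3 Intervocalic Voicing: [ipatodut] → [ibadodut]

[ibadodut]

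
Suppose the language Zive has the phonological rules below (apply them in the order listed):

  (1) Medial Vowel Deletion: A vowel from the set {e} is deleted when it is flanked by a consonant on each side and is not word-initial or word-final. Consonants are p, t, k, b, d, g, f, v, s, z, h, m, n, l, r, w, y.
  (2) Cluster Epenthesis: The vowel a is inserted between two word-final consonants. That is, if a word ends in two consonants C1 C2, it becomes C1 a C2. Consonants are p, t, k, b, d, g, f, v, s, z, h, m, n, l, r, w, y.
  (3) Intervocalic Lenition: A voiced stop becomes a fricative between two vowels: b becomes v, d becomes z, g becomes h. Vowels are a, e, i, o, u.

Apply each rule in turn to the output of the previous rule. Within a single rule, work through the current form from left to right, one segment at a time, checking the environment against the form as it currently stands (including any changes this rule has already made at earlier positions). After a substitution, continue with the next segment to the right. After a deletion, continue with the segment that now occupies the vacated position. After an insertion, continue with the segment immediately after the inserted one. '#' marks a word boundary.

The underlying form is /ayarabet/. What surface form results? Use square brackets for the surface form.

(1) Medial Vowel Deletion: [ayarabet] → [ayarabt]
(2) Cluster Epenthesis: [ayarabt] → [ayarabat]
(3) Intervocalic Lenition: [ayarabat] → [ayaravat]

[ayaravat]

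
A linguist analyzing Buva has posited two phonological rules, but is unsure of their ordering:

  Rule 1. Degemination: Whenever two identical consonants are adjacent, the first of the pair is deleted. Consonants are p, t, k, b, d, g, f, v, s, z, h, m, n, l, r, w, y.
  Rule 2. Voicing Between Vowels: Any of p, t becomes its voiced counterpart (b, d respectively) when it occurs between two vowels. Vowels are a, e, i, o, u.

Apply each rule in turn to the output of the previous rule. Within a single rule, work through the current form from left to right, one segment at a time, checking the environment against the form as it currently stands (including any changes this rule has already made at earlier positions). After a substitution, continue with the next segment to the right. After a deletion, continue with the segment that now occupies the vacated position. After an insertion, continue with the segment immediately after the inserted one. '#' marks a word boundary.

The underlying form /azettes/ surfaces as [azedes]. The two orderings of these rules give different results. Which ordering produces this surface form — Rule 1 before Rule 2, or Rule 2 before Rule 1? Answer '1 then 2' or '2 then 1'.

1 then 2

Order 1 then 2:
  1 Degemination: [azettes] → [azetes]
  2 Voicing Between Vowels: [azetes] → [azedes]
  result: [azedes]
Order 2 then 1:
  2 Voicing Between Vowels: no change — [azettes]
  1 Degemination: [azettes] → [azetes]
  result: [azetes]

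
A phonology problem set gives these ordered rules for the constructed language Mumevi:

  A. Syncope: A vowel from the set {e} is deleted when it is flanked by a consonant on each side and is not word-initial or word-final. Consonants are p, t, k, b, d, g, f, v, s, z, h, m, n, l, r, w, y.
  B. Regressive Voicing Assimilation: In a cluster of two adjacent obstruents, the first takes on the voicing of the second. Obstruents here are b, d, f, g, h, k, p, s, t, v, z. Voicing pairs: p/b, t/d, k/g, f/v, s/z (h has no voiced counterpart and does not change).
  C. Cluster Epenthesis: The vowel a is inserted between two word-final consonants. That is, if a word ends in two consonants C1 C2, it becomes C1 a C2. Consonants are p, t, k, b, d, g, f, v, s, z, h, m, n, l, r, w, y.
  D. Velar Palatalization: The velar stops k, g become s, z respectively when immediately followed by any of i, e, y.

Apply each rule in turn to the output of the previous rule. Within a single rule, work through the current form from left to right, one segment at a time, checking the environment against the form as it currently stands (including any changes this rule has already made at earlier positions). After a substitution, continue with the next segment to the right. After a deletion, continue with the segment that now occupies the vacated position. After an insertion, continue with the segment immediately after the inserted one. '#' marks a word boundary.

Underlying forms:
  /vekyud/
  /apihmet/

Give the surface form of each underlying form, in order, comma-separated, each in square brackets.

[fsyud], [apihmat]

/vekyud/:
  A Syncope: [vekyud] → [vkyud]
  B Regressive Voicing Assimilation: [vkyud] → [fkyud]
  C Cluster Epenthesis: no change — [fkyud]
  D Velar Palatalization: [fkyud] → [fsyud]
/apihmet/:
  A Syncope: [apihmet] → [apihmt]
  B Regressive Voicing Assimilation: no change — [apihmt]
  C Cluster Epenthesis: [apihmt] → [apihmat]
  D Velar Palatalization: no change — [apihmat]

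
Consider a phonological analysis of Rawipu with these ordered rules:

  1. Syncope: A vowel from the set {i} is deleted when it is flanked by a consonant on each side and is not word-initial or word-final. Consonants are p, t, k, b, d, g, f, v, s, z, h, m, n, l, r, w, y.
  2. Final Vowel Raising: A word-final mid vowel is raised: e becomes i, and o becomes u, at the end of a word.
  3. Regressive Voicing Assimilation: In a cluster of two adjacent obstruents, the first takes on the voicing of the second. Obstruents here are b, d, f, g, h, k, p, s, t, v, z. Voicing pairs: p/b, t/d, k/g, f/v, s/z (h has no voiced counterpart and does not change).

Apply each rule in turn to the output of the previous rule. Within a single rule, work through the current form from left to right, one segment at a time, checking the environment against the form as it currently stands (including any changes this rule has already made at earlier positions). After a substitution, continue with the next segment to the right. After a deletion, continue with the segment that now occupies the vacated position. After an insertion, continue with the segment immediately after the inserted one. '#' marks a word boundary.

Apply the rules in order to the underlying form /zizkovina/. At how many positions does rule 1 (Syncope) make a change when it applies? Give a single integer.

1 Syncope: [zizkovina] → [zzkovna]
2 Final Vowel Raising: no change — [zzkovna]
3 Regressive Voicing Assimilation: [zzkovna] → [zskovna]
Rule 1 changed 2 position(s).

2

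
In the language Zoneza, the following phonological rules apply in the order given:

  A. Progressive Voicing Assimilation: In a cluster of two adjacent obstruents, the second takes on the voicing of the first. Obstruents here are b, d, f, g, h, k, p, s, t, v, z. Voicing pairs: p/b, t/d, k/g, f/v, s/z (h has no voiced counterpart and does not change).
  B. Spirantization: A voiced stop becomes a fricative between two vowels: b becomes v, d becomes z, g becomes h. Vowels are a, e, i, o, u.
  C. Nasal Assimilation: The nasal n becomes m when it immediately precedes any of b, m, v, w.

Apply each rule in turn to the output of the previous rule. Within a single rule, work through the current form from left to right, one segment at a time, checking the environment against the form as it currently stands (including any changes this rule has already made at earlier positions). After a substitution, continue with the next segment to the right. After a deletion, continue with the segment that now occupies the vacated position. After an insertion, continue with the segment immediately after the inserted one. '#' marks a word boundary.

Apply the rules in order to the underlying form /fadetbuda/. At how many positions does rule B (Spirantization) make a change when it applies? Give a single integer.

2

A Progressive Voicing Assimilation: [fadetbuda] → [fadetpuda]
B Spirantization: [fadetpuda] → [fazetpuza]
C Nasal Assimilation: no change — [fazetpuza]
Rule B changed 2 position(s).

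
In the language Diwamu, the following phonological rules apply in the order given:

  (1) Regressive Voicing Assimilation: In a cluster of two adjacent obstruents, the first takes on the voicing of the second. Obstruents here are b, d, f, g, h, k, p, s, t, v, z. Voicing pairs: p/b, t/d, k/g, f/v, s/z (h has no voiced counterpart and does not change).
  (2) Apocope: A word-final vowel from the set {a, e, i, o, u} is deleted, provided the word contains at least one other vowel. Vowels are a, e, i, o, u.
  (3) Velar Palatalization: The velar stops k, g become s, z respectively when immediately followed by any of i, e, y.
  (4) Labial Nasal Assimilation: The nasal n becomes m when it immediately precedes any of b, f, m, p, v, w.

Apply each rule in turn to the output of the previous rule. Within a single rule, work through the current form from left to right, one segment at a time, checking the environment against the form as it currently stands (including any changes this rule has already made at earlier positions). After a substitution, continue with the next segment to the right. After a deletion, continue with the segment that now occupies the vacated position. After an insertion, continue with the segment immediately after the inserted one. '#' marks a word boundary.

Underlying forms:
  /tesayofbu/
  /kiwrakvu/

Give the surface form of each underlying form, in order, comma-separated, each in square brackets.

[tesayovb], [siwragv]

/tesayofbu/:
  (1) Regressive Voicing Assimilation: [tesayofbu] → [tesayovbu]
  (2) Apocope: [tesayovbu] → [tesayovb]
  (3) Velar Palatalization: no change — [tesayovb]
  (4) Labial Nasal Assimilation: no change — [tesayovb]
/kiwrakvu/:
  (1) Regressive Voicing Assimilation: [kiwrakvu] → [kiwragvu]
  (2) Apocope: [kiwragvu] → [kiwragv]
  (3) Velar Palatalization: [kiwragv] → [siwragv]
  (4) Labial Nasal Assimilation: no change — [siwragv]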